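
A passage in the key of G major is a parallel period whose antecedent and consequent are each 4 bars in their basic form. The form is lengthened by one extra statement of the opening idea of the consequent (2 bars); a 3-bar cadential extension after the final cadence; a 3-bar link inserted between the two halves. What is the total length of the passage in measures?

Basic parallel period: 4 + 4 = 8 bars.
8 (basic form) + 2 (extra statement) + 3 (cadential extension) + 3 (link) = 16.

16 measures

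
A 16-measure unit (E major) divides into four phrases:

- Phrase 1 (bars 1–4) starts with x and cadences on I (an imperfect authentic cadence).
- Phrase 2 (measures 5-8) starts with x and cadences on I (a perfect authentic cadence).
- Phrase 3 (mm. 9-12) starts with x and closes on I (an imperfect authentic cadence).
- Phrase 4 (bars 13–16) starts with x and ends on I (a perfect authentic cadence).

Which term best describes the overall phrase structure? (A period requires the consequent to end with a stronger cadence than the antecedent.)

repeated period

The cadence pattern IAC–PAC–IAC–PAC is weak–strong twice, and phrases 3–4 restate phrases 1–2: a period heard twice, not a double period (which would end weakly at phrase 2).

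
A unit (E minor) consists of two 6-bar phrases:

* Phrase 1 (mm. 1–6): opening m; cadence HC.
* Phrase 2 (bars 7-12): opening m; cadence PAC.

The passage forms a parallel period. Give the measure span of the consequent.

measures 7–12

The antecedent is the phrase ending with the weaker cadence (half cadence, phrase 1) and the consequent the one ending more conclusively (perfect authentic cadence, phrase 2); the consequent is bars 7-12.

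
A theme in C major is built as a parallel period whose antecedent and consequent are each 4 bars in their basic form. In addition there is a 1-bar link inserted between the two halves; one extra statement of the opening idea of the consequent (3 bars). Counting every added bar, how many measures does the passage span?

12 measures

Basic parallel period: 4 + 4 = 8 bars.
8 (basic form) + 1 (link) + 3 (extra statement) = 12.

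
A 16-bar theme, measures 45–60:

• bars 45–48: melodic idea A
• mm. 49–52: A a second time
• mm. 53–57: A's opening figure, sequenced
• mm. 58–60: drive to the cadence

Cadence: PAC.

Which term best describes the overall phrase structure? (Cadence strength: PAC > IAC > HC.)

sentence

Basic idea (measures 45–48) + its repetition (measures 49–52) form the presentation; fragmentation and cadence (bars 53-60) form the continuation — the 16-bar whole is a sentence.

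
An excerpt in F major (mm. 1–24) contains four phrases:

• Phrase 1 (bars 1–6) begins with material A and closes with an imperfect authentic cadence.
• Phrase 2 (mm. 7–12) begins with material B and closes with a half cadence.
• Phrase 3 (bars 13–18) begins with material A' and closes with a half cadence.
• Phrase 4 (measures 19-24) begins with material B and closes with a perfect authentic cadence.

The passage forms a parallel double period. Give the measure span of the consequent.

In a double period the first pair of phrases (ending half cadence) is the large antecedent and the second pair (ending perfect authentic cadence) is the large consequent; the consequent is measures 13–24.

measures 13–24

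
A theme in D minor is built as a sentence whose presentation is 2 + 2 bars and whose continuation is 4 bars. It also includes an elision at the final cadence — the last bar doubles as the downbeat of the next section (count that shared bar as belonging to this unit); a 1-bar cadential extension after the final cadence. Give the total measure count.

9 measures

Basic sentence: 2 + 2 + 4 = 8 bars.
8 (basic form) + 1 (cadential extension) = 9.
The elision shares a bar with the next section but does not change this unit's count.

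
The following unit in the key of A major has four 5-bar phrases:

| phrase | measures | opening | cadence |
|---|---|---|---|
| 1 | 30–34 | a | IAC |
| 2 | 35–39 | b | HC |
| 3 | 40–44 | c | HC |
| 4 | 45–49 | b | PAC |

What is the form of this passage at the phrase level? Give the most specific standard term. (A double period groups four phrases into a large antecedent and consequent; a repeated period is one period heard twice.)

Four phrases in two halves: the first half (measures 30–39) ends with a half cadence, the second (mm. 40–49) with a perfect authentic cadence — a large antecedent–consequent pair, i.e. a double period.
Phrase 3 begins with different material from phrase 1, making it contrasting.

contrasting double period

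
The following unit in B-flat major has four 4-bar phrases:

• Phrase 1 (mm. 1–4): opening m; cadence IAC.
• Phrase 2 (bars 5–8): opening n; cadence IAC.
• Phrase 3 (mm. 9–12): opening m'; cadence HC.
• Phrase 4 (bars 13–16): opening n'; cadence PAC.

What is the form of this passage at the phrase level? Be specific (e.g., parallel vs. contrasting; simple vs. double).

Four phrases in two halves: the first half (measures 1–8) ends with an imperfect authentic cadence, the second (bars 9–16) with a perfect authentic cadence — a large antecedent–consequent pair, i.e. a double period.
Phrase 3 begins with the same material as phrase 1, making it parallel.

parallel double period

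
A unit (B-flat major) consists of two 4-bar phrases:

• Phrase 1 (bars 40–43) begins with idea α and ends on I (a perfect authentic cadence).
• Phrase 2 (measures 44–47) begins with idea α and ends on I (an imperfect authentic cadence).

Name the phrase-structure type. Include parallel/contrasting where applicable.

phrase group

The second phrase closes with an imperfect authentic cadence, which is not stronger than the first phrase's perfect authentic cadence; without a weak→strong cadential pair there is no antecedent–consequent relationship, so this is a phrase group rather than a period.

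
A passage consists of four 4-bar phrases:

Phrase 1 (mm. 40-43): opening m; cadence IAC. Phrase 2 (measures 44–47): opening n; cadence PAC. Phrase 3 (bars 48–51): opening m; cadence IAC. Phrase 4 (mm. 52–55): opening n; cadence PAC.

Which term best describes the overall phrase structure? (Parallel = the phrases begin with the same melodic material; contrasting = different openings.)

The cadence pattern IAC–PAC–IAC–PAC is weak–strong twice, and phrases 3–4 restate phrases 1–2: a period heard twice, not a double period (which would end weakly at phrase 2).

repeated period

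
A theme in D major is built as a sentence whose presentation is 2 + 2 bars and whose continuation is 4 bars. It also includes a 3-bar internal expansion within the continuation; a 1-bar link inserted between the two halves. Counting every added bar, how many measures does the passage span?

12 measures

Basic sentence: 2 + 2 + 4 = 8 bars.
8 (basic form) + 3 (internal expansion) + 1 (link) = 12.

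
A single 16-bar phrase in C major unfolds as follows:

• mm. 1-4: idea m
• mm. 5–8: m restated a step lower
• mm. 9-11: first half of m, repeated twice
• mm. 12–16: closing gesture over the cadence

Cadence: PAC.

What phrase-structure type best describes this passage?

Basic idea (mm. 1-4) + its repetition (mm. 5-8) form the presentation; fragmentation and cadence (bars 9–16) form the continuation — the 16-bar whole is a sentence.

sentence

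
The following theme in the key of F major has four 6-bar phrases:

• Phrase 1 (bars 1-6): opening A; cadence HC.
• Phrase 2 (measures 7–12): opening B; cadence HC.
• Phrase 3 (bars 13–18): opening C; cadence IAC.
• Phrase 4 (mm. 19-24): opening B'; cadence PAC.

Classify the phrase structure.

contrasting double period

Four phrases in two halves: the first half (mm. 1–12) ends with a half cadence, the second (mm. 13–24) with a perfect authentic cadence — a large antecedent–consequent pair, i.e. a double period.
Phrase 3 begins with different material from phrase 1, making it contrasting.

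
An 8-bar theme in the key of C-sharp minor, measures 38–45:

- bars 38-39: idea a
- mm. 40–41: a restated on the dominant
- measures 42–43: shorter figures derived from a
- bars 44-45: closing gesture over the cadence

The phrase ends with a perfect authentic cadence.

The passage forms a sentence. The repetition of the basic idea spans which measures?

The presentation of a sentence is the basic idea (mm. 38-39) plus its repetition (measures 40–41); the repetition of the basic idea is therefore mm. 40–41.

measures 40–41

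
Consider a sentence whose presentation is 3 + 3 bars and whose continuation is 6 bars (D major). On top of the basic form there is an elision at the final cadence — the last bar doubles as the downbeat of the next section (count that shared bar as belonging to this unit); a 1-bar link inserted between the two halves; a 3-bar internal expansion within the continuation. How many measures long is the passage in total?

Basic sentence: 3 + 3 + 6 = 12 bars.
12 (basic form) + 1 (link) + 3 (internal expansion) = 16.
The elision shares a bar with the next section but does not change this unit's count.

16 measures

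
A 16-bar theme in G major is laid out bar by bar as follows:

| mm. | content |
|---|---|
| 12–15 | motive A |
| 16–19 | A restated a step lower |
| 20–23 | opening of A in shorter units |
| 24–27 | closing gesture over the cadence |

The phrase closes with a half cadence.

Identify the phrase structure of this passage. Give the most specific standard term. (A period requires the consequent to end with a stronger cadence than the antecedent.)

sentence

Basic idea (mm. 12-15) + its repetition (mm. 16-19) form the presentation; fragmentation and cadence (mm. 20–27) form the continuation — the 16-bar whole is a sentence.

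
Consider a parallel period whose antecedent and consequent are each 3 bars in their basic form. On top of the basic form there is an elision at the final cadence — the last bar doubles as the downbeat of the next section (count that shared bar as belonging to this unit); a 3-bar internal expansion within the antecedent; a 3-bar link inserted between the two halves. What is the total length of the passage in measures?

12 measures

Basic parallel period: 3 + 3 = 6 bars.
6 (basic form) + 3 (internal expansion) + 3 (link) = 12.
The elision shares a bar with the next section but does not change this unit's count.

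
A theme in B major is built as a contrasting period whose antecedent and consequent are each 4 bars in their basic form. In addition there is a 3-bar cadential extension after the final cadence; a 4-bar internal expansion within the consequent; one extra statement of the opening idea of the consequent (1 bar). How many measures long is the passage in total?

16 measures

Basic contrasting period: 4 + 4 = 8 bars.
8 (basic form) + 3 (cadential extension) + 4 (internal expansion) + 1 (extra statement) = 16.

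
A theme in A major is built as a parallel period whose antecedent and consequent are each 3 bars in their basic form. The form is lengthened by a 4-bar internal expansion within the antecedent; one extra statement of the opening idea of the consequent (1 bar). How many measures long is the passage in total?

Basic parallel period: 3 + 3 = 6 bars.
6 (basic form) + 4 (internal expansion) + 1 (extra statement) = 11.

11 measures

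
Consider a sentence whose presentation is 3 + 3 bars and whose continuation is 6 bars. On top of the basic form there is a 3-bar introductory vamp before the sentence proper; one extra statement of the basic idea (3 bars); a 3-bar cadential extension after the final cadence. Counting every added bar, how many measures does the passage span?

Basic sentence: 3 + 3 + 6 = 12 bars.
12 (basic form) + 3 (introduction) + 3 (extra statement) + 3 (cadential extension) = 21.

21 measures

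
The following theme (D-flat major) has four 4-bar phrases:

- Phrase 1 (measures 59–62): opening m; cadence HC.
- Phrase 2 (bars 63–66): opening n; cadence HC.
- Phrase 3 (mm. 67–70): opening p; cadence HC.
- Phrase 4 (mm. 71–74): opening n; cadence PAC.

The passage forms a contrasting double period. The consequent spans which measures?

measures 67–74

In a double period the four phrases pair into a large antecedent (phrases 1–2, ending half cadence) and a large consequent (phrases 3–4, ending perfect authentic cadence). The consequent spans mm. 67-74.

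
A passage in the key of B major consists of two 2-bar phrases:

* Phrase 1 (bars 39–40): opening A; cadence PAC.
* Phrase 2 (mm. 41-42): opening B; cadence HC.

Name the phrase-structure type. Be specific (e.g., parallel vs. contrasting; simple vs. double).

The second phrase closes with a half cadence, which is not stronger than the first phrase's perfect authentic cadence; without a weak→strong cadential pair there is no antecedent–consequent relationship, so this is a phrase group rather than a period.

phrase group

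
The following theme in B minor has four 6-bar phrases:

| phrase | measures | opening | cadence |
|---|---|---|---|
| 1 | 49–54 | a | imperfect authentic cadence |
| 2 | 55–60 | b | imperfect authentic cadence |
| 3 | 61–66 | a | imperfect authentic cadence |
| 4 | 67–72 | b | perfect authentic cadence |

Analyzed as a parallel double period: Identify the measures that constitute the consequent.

measures 61–72

In a double period the four phrases pair into a large antecedent (phrases 1–2, ending imperfect authentic cadence) and a large consequent (phrases 3–4, ending perfect authentic cadence). The consequent spans mm. 61–72.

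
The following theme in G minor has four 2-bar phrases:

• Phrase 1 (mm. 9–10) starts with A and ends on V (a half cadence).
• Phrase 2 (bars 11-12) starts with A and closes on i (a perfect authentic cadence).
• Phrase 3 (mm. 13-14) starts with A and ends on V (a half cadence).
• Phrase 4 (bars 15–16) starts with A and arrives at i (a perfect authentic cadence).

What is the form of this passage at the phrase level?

The cadence pattern HC–PAC–HC–PAC is weak–strong twice, and phrases 3–4 restate phrases 1–2: a period heard twice, not a double period (which would end weakly at phrase 2).

repeated period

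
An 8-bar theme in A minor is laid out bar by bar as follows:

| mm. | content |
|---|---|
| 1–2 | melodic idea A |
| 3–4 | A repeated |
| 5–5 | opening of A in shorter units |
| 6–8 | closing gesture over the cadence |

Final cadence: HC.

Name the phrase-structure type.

Basic idea (measures 1–2) + its repetition (measures 3–4) form the presentation; fragmentation and cadence (mm. 5-8) form the continuation — the 8-bar whole is a sentence.

sentence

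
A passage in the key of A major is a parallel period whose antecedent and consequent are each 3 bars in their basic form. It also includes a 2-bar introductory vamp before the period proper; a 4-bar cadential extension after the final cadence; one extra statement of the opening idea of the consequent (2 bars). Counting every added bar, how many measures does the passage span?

Basic parallel period: 3 + 3 = 6 bars.
6 (basic form) + 2 (introduction) + 4 (cadential extension) + 2 (extra statement) = 14.

14 measures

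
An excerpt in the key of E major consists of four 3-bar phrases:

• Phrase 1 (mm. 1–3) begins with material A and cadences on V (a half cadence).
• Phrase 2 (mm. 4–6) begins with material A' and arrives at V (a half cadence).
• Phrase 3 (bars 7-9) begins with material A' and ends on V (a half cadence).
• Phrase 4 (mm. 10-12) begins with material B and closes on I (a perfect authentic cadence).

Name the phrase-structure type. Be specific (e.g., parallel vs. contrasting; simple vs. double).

Four phrases in two halves: the first half (mm. 1–6) ends with a half cadence, the second (mm. 7–12) with a perfect authentic cadence — a large antecedent–consequent pair, i.e. a double period.
Phrase 3 begins with the same material as phrase 1, making it parallel.

parallel double period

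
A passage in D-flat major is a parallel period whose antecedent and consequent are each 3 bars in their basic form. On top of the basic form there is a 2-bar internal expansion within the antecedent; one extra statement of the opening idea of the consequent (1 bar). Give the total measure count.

Basic parallel period: 3 + 3 = 6 bars.
6 (basic form) + 2 (internal expansion) + 1 (extra statement) = 9.

9 measures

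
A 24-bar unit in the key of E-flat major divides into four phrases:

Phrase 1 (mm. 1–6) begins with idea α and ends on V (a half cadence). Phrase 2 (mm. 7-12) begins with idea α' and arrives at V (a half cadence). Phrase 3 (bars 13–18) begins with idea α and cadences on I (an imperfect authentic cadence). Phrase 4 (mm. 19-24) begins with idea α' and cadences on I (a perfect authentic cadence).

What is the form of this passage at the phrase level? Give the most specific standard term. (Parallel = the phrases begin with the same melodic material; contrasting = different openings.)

parallel double period

Four phrases in two halves: the first half (mm. 1–12) ends with a half cadence, the second (mm. 13-24) with a perfect authentic cadence — a large antecedent–consequent pair, i.e. a double period.
Phrase 3 begins with the same material as phrase 1, making it parallel.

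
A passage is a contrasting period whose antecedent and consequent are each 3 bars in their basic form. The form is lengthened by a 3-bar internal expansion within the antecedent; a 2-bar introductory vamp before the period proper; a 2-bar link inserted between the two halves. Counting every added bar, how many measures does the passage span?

13 measures

Basic contrasting period: 3 + 3 = 6 bars.
6 (basic form) + 3 (internal expansion) + 2 (introduction) + 2 (link) = 13.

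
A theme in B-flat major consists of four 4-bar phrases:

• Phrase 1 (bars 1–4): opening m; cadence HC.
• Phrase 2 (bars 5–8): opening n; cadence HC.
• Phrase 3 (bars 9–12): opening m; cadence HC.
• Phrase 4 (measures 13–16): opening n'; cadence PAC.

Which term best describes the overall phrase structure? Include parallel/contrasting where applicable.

parallel double period

Four phrases in two halves: the first half (bars 1–8) ends with a half cadence, the second (mm. 9-16) with a perfect authentic cadence — a large antecedent–consequent pair, i.e. a double period.
Phrase 3 begins with the same material as phrase 1, making it parallel.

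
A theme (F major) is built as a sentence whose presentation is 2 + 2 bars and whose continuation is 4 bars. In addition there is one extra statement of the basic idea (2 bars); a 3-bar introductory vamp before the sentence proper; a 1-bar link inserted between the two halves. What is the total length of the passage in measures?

14 measures

Basic sentence: 2 + 2 + 4 = 8 bars.
8 (basic form) + 2 (extra statement) + 3 (introduction) + 1 (link) = 14.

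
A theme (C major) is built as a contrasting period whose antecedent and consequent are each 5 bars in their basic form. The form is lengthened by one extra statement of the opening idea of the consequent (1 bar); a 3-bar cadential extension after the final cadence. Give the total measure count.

14 measures

Basic contrasting period: 5 + 5 = 10 bars.
10 (basic form) + 1 (extra statement) + 3 (cadential extension) = 14.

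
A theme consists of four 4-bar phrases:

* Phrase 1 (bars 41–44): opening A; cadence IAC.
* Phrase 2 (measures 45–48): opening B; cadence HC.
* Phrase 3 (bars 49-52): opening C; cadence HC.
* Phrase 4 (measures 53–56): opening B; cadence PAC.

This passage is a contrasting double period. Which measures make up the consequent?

measures 49–56

In a double period the four phrases pair into a large antecedent (phrases 1–2, ending half cadence) and a large consequent (phrases 3–4, ending perfect authentic cadence). The consequent spans mm. 49–56.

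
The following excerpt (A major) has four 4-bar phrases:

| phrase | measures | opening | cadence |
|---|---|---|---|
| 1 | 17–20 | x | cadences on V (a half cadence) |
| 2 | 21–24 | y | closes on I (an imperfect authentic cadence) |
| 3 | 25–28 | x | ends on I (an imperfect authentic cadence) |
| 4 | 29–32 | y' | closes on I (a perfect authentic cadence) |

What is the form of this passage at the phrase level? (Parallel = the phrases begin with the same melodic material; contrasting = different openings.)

Four phrases in two halves: the first half (mm. 17–24) ends with an imperfect authentic cadence, the second (mm. 25–32) with a perfect authentic cadence — a large antecedent–consequent pair, i.e. a double period.
Phrase 3 begins with the same material as phrase 1, making it parallel.

parallel double period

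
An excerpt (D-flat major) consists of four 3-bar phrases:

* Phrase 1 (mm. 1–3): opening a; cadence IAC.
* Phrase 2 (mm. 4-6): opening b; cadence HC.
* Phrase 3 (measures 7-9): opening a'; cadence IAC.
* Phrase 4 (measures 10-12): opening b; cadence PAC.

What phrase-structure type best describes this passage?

parallel double period

Four phrases in two halves: the first half (mm. 1–6) ends with a half cadence, the second (bars 7-12) with a perfect authentic cadence — a large antecedent–consequent pair, i.e. a double period.
Phrase 3 begins with the same material as phrase 1, making it parallel.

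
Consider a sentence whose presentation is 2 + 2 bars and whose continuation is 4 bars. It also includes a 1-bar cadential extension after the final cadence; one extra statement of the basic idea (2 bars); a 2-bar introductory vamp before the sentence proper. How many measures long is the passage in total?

Basic sentence: 2 + 2 + 4 = 8 bars.
8 (basic form) + 1 (cadential extension) + 2 (extra statement) + 2 (introduction) = 13.

13 measures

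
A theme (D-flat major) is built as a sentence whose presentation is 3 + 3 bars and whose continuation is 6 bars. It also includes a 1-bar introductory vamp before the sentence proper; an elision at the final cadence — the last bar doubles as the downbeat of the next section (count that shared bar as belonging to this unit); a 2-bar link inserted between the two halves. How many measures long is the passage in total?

15 measures

Basic sentence: 3 + 3 + 6 = 12 bars.
12 (basic form) + 1 (introduction) + 2 (link) = 15.
The elision shares a bar with the next section but does not change this unit's count.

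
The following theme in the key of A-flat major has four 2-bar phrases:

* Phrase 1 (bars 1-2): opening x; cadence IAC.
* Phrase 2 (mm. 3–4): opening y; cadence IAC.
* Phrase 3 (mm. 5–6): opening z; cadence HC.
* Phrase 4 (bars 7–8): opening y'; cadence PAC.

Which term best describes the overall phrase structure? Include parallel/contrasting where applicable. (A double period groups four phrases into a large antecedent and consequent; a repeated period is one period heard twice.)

contrasting double period

Four phrases in two halves: the first half (measures 1–4) ends with an imperfect authentic cadence, the second (measures 5–8) with a perfect authentic cadence — a large antecedent–consequent pair, i.e. a double period.
Phrase 3 begins with different material from phrase 1, making it contrasting.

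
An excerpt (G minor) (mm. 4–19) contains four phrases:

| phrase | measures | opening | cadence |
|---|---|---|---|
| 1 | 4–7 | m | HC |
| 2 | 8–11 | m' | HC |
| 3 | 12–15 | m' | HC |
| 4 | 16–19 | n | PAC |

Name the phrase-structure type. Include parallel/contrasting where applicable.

Four phrases in two halves: the first half (mm. 4-11) ends with a half cadence, the second (mm. 12–19) with a perfect authentic cadence — a large antecedent–consequent pair, i.e. a double period.
Phrase 3 begins with the same material as phrase 1, making it parallel.

parallel double period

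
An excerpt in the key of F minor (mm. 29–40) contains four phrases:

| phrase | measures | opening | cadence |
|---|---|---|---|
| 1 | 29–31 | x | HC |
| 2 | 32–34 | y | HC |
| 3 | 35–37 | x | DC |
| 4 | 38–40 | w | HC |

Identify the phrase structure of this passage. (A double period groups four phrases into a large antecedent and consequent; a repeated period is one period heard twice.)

phrase group

Phrase 4 ends with a half cadence, no stronger than phrase 2's half cadence, so the four phrases do not form a double period; nor do phrases 3–4 duplicate 1–2, so it is not a repeated period. With no phrase reaching a conclusive cadence, the passage is a phrase group.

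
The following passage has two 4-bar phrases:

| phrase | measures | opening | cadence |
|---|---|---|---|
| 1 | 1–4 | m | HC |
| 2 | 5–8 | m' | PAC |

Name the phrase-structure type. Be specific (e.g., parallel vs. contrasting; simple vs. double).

parallel period

Phrase 1 ends with a half cadence (weaker) and phrase 2 with a perfect authentic cadence (stronger): antecedent + consequent = a period.
The two phrases open with the same material (m / m'), so the period is parallel.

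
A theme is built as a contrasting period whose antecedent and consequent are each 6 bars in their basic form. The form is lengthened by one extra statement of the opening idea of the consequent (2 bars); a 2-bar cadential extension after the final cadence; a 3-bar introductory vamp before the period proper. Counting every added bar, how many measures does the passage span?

19 measures

Basic contrasting period: 6 + 6 = 12 bars.
12 (basic form) + 2 (extra statement) + 2 (cadential extension) + 3 (introduction) = 19.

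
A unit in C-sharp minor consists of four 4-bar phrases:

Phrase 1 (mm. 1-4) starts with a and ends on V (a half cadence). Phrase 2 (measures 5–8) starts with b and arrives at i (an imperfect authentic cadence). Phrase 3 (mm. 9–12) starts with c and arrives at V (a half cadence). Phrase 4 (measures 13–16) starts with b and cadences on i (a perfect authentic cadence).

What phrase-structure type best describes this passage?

contrasting double period

Four phrases in two halves: the first half (bars 1-8) ends with an imperfect authentic cadence, the second (bars 9-16) with a perfect authentic cadence — a large antecedent–consequent pair, i.e. a double period.
Phrase 3 begins with different material from phrase 1, making it contrasting.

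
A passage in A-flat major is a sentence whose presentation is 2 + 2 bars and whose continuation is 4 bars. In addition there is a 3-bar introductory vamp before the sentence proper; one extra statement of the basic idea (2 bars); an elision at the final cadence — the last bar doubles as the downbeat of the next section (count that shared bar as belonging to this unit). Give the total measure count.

13 measures

Basic sentence: 2 + 2 + 4 = 8 bars.
8 (basic form) + 3 (introduction) + 2 (extra statement) = 13.
The elision shares a bar with the next section but does not change this unit's count.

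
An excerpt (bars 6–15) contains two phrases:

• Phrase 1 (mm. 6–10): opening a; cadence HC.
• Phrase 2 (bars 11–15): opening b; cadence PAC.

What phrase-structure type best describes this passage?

contrasting period

Phrase 1 ends with a half cadence (weaker) and phrase 2 with a perfect authentic cadence (stronger): antecedent + consequent = a period.
The two phrases open with different material (a / b), so the period is contrasting.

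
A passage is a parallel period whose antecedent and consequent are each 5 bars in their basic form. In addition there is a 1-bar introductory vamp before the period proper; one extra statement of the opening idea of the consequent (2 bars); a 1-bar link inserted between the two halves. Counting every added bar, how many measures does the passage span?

14 measures

Basic parallel period: 5 + 5 = 10 bars.
10 (basic form) + 1 (introduction) + 2 (extra statement) + 1 (link) = 14.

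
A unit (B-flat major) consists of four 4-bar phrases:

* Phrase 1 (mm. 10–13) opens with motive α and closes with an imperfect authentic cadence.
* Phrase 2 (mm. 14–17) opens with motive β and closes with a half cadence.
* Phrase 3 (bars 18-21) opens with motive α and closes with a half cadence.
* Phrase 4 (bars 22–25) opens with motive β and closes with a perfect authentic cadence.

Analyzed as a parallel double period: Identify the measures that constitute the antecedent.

In a double period the four phrases pair into a large antecedent (phrases 1–2, ending half cadence) and a large consequent (phrases 3–4, ending perfect authentic cadence). The antecedent spans mm. 10–17.

measures 10–17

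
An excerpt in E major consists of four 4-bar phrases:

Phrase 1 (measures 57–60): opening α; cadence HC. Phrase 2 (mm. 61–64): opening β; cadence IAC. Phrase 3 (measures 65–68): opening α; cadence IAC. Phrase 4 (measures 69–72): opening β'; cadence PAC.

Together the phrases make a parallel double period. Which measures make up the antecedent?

measures 57–64

In a double period the first pair of phrases (ending imperfect authentic cadence) is the large antecedent and the second pair (ending perfect authentic cadence) is the large consequent; the antecedent is measures 57–64.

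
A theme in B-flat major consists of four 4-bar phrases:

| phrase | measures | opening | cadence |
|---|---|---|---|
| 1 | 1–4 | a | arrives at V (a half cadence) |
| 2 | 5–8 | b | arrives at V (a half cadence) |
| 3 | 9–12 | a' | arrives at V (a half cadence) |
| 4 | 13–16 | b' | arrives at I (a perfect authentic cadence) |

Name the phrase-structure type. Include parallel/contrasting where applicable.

Four phrases in two halves: the first half (mm. 1-8) ends with a half cadence, the second (mm. 9–16) with a perfect authentic cadence — a large antecedent–consequent pair, i.e. a double period.
Phrase 3 begins with the same material as phrase 1, making it parallel.

parallel double period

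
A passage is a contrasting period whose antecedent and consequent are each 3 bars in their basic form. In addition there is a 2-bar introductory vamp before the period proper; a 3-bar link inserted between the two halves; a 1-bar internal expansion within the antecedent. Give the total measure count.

12 measures

Basic contrasting period: 3 + 3 = 6 bars.
6 (basic form) + 2 (introduction) + 3 (link) + 1 (internal expansion) = 12.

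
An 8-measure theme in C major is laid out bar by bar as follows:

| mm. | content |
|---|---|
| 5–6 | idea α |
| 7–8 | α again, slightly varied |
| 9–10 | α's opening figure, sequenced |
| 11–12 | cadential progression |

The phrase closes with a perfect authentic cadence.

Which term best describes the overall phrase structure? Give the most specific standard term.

sentence

Basic idea (bars 5-6) + its repetition (bars 7–8) form the presentation; fragmentation and cadence (measures 9-12) form the continuation — the 8-bar whole is a sentence.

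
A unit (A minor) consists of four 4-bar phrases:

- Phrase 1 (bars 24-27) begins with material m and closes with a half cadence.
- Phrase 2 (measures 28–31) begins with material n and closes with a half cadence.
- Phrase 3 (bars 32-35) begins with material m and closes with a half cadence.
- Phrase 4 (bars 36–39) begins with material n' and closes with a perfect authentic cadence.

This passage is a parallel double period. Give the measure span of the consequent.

measures 32–39

In a double period the four phrases pair into a large antecedent (phrases 1–2, ending half cadence) and a large consequent (phrases 3–4, ending perfect authentic cadence). The consequent spans bars 32–39.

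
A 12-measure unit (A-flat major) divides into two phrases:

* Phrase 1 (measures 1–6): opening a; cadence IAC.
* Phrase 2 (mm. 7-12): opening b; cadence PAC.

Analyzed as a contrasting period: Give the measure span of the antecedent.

The antecedent is the phrase ending with the weaker cadence (imperfect authentic cadence, phrase 1) and the consequent the one ending more conclusively (perfect authentic cadence, phrase 2); the antecedent is measures 1-6.

measures 1–6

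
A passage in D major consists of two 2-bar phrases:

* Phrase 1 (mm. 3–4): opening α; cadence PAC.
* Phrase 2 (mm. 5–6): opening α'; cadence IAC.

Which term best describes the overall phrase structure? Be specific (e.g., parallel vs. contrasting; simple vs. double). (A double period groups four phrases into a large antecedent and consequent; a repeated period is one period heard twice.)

The second phrase closes with an imperfect authentic cadence, which is not stronger than the first phrase's perfect authentic cadence; without a weak→strong cadential pair there is no antecedent–consequent relationship, so this is a phrase group rather than a period.

phrase group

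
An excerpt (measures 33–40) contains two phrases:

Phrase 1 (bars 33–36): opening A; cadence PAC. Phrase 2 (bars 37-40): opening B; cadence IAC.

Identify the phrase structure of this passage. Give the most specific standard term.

The second phrase closes with an imperfect authentic cadence, which is not stronger than the first phrase's perfect authentic cadence; without a weak→strong cadential pair there is no antecedent–consequent relationship, so this is a phrase group rather than a period.

phrase group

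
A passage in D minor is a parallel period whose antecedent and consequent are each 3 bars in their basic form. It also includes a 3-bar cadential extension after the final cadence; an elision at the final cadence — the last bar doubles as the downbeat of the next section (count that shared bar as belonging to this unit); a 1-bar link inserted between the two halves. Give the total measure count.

Basic parallel period: 3 + 3 = 6 bars.
6 (basic form) + 3 (cadential extension) + 1 (link) = 10.
The elision shares a bar with the next section but does not change this unit's count.

10 measures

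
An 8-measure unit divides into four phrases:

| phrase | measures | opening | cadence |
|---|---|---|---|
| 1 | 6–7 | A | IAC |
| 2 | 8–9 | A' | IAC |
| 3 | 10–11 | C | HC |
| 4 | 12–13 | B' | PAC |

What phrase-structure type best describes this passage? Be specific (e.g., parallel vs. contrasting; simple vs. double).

contrasting double period

Four phrases in two halves: the first half (bars 6–9) ends with an imperfect authentic cadence, the second (mm. 10–13) with a perfect authentic cadence — a large antecedent–consequent pair, i.e. a double period.
Phrase 3 begins with different material from phrase 1, making it contrasting.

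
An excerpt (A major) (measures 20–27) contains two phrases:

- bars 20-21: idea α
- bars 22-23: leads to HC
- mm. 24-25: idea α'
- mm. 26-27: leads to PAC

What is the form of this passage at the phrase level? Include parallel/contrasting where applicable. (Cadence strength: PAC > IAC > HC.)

Phrase 1 ends with a half cadence (weaker) and phrase 2 with a perfect authentic cadence (stronger): antecedent + consequent = a period.
The two phrases open with the same material (α / α'), so the period is parallel.

parallel period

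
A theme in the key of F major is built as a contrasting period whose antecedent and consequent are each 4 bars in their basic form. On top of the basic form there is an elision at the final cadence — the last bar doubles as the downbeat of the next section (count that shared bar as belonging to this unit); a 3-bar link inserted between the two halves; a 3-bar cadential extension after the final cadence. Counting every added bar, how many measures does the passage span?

Basic contrasting period: 4 + 4 = 8 bars.
8 (basic form) + 3 (link) + 3 (cadential extension) = 14.
The elision shares a bar with the next section but does not change this unit's count.

14 measures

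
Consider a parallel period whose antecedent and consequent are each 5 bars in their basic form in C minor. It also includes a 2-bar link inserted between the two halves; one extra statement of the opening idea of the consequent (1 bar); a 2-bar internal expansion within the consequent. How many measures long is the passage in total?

15 measures

Basic parallel period: 5 + 5 = 10 bars.
10 (basic form) + 2 (link) + 1 (extra statement) + 2 (internal expansion) = 15.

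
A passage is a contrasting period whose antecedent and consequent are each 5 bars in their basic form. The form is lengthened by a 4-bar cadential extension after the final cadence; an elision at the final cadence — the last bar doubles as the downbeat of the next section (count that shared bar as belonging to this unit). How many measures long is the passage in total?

Basic contrasting period: 5 + 5 = 10 bars.
10 (basic form) + 4 (cadential extension) = 14.
The elision shares a bar with the next section but does not change this unit's count.

14 measures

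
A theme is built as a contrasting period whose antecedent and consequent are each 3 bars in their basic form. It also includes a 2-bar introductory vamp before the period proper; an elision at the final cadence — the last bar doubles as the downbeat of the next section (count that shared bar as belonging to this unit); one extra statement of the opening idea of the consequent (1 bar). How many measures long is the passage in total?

Basic contrasting period: 3 + 3 = 6 bars.
6 (basic form) + 2 (introduction) + 1 (extra statement) = 9.
The elision shares a bar with the next section but does not change this unit's count.

9 measures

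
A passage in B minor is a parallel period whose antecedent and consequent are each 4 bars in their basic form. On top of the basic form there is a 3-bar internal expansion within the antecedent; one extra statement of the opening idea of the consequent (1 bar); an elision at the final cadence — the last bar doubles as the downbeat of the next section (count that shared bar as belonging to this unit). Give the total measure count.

Basic parallel period: 4 + 4 = 8 bars.
8 (basic form) + 3 (internal expansion) + 1 (extra statement) = 12.
The elision shares a bar with the next section but does not change this unit's count.

12 measures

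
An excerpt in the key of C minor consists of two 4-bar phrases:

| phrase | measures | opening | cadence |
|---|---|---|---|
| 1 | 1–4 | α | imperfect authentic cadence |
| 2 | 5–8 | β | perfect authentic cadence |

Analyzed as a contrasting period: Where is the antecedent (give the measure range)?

The antecedent is the phrase ending with the weaker cadence (imperfect authentic cadence, phrase 1) and the consequent the one ending more conclusively (perfect authentic cadence, phrase 2); the antecedent is measures 1–4.

measures 1–4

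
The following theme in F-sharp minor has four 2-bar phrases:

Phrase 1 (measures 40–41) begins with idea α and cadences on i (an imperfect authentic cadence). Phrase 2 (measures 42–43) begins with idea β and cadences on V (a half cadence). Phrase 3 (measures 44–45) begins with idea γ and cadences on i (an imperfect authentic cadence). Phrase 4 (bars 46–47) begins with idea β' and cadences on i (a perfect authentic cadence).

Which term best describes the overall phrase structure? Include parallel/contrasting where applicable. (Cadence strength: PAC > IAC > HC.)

Four phrases in two halves: the first half (bars 40-43) ends with a half cadence, the second (measures 44-47) with a perfect authentic cadence — a large antecedent–consequent pair, i.e. a double period.
Phrase 3 begins with different material from phrase 1, making it contrasting.

contrasting double period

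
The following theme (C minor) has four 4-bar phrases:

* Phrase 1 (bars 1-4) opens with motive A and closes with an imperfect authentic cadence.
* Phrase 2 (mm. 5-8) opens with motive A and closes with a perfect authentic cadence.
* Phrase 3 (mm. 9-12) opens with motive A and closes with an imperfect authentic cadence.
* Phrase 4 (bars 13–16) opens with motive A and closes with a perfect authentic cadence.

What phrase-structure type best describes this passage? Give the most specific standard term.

repeated period

The cadence pattern IAC–PAC–IAC–PAC is weak–strong twice, and phrases 3–4 restate phrases 1–2: a period heard twice, not a double period (which would end weakly at phrase 2).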